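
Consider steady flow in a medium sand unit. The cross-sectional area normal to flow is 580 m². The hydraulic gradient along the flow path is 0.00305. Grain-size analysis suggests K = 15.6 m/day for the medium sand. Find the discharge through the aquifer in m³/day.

Hydraulic gradient i = 0.00305.
Darcy's law: Q = K · A · i = 15.60 × 580.0 × 0.003050 = 27.60 m³/day.

27.6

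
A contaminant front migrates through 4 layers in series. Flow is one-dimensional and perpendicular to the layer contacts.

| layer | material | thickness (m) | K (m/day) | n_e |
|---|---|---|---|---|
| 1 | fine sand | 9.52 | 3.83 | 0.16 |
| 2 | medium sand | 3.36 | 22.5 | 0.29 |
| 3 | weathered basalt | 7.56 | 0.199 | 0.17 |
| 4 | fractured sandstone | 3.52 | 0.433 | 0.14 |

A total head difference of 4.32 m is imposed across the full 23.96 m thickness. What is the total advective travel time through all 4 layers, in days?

48.3

With flow normal to the layers, continuity requires the same specific discharge q through every layer.
Σ(b_i/K_i) = 9.52/3.83 + 3.36/22.5 + 7.56/0.199 + 3.52/0.433 = 48.75 d.
q = Δh / Σ(b_i/K_i) = 4.32 / 48.75 = 0.08861 m/day.
In each layer the seepage velocity is v_i = q/n_i, so the layer transit time is t_i = b_i·n_i / q:
  layer 1 (fine sand): t_1 = 9.52 × 0.16 / 0.08861 = 17.19 d
  layer 2 (medium sand): t_2 = 3.36 × 0.29 / 0.08861 = 11.00 d
  layer 3 (weathered basalt): t_3 = 7.56 × 0.17 / 0.08861 = 14.50 d
  layer 4 (fractured sandstone): t_4 = 3.52 × 0.14 / 0.08861 = 5.562 d
Total t = Σ t_i = 48.25 days.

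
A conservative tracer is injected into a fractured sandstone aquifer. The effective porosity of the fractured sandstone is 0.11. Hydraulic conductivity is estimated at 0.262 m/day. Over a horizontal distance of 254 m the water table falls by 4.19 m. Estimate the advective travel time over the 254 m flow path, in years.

Hydraulic gradient i = Δh / L = 4.19 / 254 = 0.01650.
Darcy flux q = K · i = 0.2620 × 0.01650 = 0.004322 m/day.
Seepage velocity v = q / n_e = 0.004322 / 0.11 = 0.03929 m/day.
Travel time t = L / v = 254 / 0.03929 = 6465 days = 17.70 years.

17.7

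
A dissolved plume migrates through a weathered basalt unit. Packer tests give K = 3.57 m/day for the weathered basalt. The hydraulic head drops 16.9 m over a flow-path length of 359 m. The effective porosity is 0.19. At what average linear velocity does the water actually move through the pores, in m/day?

Hydraulic gradient i = Δh / L = 16.9 / 359 = 0.04708.
Darcy flux q = K · i = 3.570 × 0.04708 = 0.1681 m/day.
Seepage velocity v = q / n_e = 0.1681 / 0.19 = 0.8845 m/day.

0.885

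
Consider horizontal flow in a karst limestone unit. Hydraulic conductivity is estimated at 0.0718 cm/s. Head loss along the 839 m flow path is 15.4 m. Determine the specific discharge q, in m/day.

Convert K: 0.0718 cm/s × 864 = 62.04 m/day.
Hydraulic gradient i = Δh / L = 15.4 / 839 = 0.01836.
Specific discharge q = K · i = 62.04 × 0.01836 = 1.139 m/day.

1.14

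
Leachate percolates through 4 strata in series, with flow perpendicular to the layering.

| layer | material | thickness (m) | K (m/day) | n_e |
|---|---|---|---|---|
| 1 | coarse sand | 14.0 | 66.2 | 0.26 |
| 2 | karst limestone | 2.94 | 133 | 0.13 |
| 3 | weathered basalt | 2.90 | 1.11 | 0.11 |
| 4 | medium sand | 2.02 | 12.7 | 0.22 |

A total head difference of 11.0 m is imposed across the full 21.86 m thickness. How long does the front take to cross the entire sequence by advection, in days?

With flow normal to the layers, continuity requires the same specific discharge q through every layer.
Σ(b_i/K_i) = 14.0/66.2 + 2.94/133 + 2.90/1.11 + 2.02/12.7 = 3.005 d.
q = Δh / Σ(b_i/K_i) = 11.0 / 3.005 = 3.660 m/day.
In each layer the seepage velocity is v_i = q/n_i, so the layer transit time is t_i = b_i·n_i / q:
  layer 1 (coarse sand): t_1 = 14.0 × 0.26 / 3.660 = 0.9945 d
  layer 2 (karst limestone): t_2 = 2.94 × 0.13 / 3.660 = 0.1044 d
  layer 3 (weathered basalt): t_3 = 2.90 × 0.11 / 3.660 = 0.08715 d
  layer 4 (medium sand): t_4 = 2.02 × 0.22 / 3.660 = 0.1214 d
Total t = Σ t_i = 1.307 days.

1.31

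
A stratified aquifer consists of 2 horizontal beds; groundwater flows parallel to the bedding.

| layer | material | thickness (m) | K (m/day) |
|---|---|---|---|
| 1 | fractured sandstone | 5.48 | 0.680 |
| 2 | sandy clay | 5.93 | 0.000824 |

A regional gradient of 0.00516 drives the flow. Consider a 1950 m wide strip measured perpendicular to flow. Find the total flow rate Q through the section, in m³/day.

Flow is parallel to layering, so each bed carries its own Darcy discharge and the transmissivities add.
Σ(K_i·b_i) = 0.680×5.48 + 0.000824×5.93 = 3.731 m²/day.
Hydraulic gradient i = 0.00516.
Q = Σ(K_i·b_i) · W · i = 3.731 × 1950 × 0.005160 = 37.54 m³/day.

37.5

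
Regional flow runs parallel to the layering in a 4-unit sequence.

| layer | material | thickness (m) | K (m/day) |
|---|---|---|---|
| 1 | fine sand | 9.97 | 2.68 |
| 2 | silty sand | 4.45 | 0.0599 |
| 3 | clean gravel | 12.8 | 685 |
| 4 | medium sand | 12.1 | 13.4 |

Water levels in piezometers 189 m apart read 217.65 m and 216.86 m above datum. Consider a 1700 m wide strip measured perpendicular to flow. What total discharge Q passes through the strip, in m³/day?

63600

Flow is parallel to layering, so each bed carries its own Darcy discharge and the transmissivities add.
Σ(K_i·b_i) = 2.68×9.97 + 0.0599×4.45 + 685×12.8 + 13.4×12.1 = 8957 m²/day.
Hydraulic gradient i = (217.65 − 216.86) / 189 = 0.79 / 189 = 0.004180.
Q = Σ(K_i·b_i) · W · i = 8957 × 1700 × 0.004180 = 63648 m³/day.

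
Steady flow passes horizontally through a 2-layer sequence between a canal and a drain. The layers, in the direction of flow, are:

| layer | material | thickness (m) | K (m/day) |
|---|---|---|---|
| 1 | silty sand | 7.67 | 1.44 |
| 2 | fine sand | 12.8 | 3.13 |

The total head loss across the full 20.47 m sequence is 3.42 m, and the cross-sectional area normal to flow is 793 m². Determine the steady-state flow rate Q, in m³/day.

288

Flow is perpendicular to layering, so the layers act in series and the equivalent K is the thickness-weighted harmonic mean.
Total thickness L = 7.67 + 12.8 = 20.47 m.
Σ(b_i/K_i) = 7.67/1.44 + 12.8/3.13 = 9.416 d.
K_eq = L / Σ(b_i/K_i) = 20.47 / 9.416 = 2.174 m/day.
Q = K_eq · A · (Δh/L) = 2.174 × 793 × (3.42/20.47) = 288.0 m³/day.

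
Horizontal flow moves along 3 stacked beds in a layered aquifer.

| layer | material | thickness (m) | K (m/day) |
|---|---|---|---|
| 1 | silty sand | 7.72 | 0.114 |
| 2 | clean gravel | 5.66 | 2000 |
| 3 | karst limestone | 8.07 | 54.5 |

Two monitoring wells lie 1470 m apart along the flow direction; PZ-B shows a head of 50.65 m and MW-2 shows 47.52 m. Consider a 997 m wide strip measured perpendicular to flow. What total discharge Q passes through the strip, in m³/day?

Flow is parallel to layering, so each bed carries its own Darcy discharge and the transmissivities add.
Σ(K_i·b_i) = 0.114×7.72 + 2000×5.66 + 54.5×8.07 = 11761 m²/day.
Hydraulic gradient i = (50.65 − 47.52) / 1470 = 3.13 / 1470 = 0.002129.
Q = Σ(K_i·b_i) · W · i = 11761 × 997 × 0.002129 = 24966 m³/day.

25000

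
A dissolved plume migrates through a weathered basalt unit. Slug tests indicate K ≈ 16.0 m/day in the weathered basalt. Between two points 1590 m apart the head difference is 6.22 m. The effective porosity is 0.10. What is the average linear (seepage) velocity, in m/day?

0.626

Hydraulic gradient i = Δh / L = 6.22 / 1590 = 0.003912.
Darcy flux q = K · i = 16.00 × 0.003912 = 0.06259 m/day.
Seepage velocity v = q / n_e = 0.06259 / 0.10 = 0.6259 m/day.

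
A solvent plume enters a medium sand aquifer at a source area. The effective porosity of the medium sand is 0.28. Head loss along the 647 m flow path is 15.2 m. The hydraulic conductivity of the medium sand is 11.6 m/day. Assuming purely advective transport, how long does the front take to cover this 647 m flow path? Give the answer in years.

Hydraulic gradient i = Δh / L = 15.2 / 647 = 0.02349.
Darcy flux q = K · i = 11.60 × 0.02349 = 0.2725 m/day.
Seepage velocity v = q / n_e = 0.2725 / 0.28 = 0.9733 m/day.
Travel time t = L / v = 647 / 0.9733 = 664.8 days = 1.820 years.

1.82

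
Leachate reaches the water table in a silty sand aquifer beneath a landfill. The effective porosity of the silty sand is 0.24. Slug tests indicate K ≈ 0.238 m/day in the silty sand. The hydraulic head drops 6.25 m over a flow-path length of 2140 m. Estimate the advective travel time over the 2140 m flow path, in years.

2020

Hydraulic gradient i = Δh / L = 6.25 / 2140 = 0.002921.
Darcy flux q = K · i = 0.2380 × 0.002921 = 0.0006951 m/day.
Seepage velocity v = q / n_e = 0.0006951 / 0.24 = 0.002896 m/day.
Travel time t = L / v = 2140 / 0.002896 = 7.389e+05 days = 2023 years.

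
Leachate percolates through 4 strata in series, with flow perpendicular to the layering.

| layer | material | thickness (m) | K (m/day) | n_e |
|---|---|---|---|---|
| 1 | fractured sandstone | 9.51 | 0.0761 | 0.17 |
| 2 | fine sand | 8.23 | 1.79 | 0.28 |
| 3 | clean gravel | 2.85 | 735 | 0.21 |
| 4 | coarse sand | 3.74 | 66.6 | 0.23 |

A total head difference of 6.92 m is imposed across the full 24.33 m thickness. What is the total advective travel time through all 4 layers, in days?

101

With flow normal to the layers, continuity requires the same specific discharge q through every layer.
Σ(b_i/K_i) = 9.51/0.0761 + 8.23/1.79 + 2.85/735 + 3.74/66.6 = 129.6 d.
q = Δh / Σ(b_i/K_i) = 6.92 / 129.6 = 0.05338 m/day.
In each layer the seepage velocity is v_i = q/n_i, so the layer transit time is t_i = b_i·n_i / q:
  layer 1 (fractured sandstone): t_1 = 9.51 × 0.17 / 0.05338 = 30.28 d
  layer 2 (fine sand): t_2 = 8.23 × 0.28 / 0.05338 = 43.17 d
  layer 3 (clean gravel): t_3 = 2.85 × 0.21 / 0.05338 = 11.21 d
  layer 4 (coarse sand): t_4 = 3.74 × 0.23 / 0.05338 = 16.11 d
Total t = Σ t_i = 100.8 days.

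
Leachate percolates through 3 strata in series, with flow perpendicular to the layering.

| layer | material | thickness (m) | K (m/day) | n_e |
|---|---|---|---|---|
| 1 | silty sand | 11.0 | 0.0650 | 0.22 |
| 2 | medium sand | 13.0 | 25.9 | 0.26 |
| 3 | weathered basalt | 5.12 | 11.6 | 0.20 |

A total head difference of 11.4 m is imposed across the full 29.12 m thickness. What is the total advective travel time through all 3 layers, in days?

102

With flow normal to the layers, continuity requires the same specific discharge q through every layer.
Σ(b_i/K_i) = 11.0/0.0650 + 13.0/25.9 + 5.12/11.6 = 170.2 d.
q = Δh / Σ(b_i/K_i) = 11.4 / 170.2 = 0.06699 m/day.
In each layer the seepage velocity is v_i = q/n_i, so the layer transit time is t_i = b_i·n_i / q:
  layer 1 (silty sand): t_1 = 11.0 × 0.22 / 0.06699 = 36.12 d
  layer 2 (medium sand): t_2 = 13.0 × 0.26 / 0.06699 = 50.46 d
  layer 3 (weathered basalt): t_3 = 5.12 × 0.20 / 0.06699 = 15.29 d
Total t = Σ t_i = 101.9 days.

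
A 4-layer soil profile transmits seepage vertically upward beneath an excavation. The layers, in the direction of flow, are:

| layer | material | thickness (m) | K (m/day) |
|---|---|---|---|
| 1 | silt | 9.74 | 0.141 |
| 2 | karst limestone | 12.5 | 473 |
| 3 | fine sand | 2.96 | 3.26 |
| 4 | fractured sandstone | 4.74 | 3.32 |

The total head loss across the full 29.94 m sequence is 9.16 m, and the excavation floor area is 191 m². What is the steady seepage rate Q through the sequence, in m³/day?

24.5

Flow is perpendicular to layering, so the layers act in series and the equivalent K is the thickness-weighted harmonic mean.
Total thickness L = 9.74 + 12.5 + 2.96 + 4.74 = 29.94 m.
Σ(b_i/K_i) = 9.74/0.141 + 12.5/473 + 2.96/3.26 + 4.74/3.32 = 71.44 d.
K_eq = L / Σ(b_i/K_i) = 29.94 / 71.44 = 0.4191 m/day.
Q = K_eq · A · (Δh/L) = 0.4191 × 191 × (9.16/29.94) = 24.49 m³/day.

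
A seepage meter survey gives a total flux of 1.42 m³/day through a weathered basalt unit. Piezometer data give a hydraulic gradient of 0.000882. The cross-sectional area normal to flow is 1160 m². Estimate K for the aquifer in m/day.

1.39

Hydraulic gradient i = 0.000882.
From Q = K·A·i, K = Q / (A·i) = 1.42 / (1160 × 0.0008820) = 1.388 m/day.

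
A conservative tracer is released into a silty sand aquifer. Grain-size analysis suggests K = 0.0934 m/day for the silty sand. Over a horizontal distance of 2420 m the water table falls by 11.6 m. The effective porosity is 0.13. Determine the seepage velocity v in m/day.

Hydraulic gradient i = Δh / L = 11.6 / 2420 = 0.004793.
Darcy flux q = K · i = 0.09340 × 0.004793 = 0.0004477 m/day.
Seepage velocity v = q / n_e = 0.0004477 / 0.13 = 0.003444 m/day.

0.00344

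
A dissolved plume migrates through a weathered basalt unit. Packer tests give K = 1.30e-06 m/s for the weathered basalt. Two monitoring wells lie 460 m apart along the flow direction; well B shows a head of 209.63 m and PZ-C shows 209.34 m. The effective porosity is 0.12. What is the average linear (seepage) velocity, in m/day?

Convert K: 1.30e-06 m/s × 86400 = 0.1123 m/day.
Hydraulic gradient i = (209.63 − 209.34) / 460 = 0.29 / 460 = 0.0006304.
Darcy flux q = K · i = 0.1123 × 0.0006304 = 7.081e-05 m/day.
Seepage velocity v = q / n_e = 7.081e-05 / 0.12 = 0.0005901 m/day.

0.000590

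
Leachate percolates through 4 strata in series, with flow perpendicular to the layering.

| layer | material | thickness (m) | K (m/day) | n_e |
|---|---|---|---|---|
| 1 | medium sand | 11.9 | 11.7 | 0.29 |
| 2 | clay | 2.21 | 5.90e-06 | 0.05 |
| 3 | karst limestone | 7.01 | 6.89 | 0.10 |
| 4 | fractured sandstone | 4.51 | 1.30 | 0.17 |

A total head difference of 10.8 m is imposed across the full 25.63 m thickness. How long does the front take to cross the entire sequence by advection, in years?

478

With flow normal to the layers, continuity requires the same specific discharge q through every layer.
Σ(b_i/K_i) = 11.9/11.7 + 2.21/5.90e-06 + 7.01/6.89 + 4.51/1.30 = 3.746e+05 d.
q = Δh / Σ(b_i/K_i) = 10.8 / 3.746e+05 = 2.883e-05 m/day.
In each layer the seepage velocity is v_i = q/n_i, so the layer transit time is t_i = b_i·n_i / q:
  layer 1 (medium sand): t_1 = 11.9 × 0.29 / 2.883e-05 = 1.197e+05 d
  layer 2 (clay): t_2 = 2.21 × 0.05 / 2.883e-05 = 3833 d
  layer 3 (karst limestone): t_3 = 7.01 × 0.10 / 2.883e-05 = 24313 d
  layer 4 (fractured sandstone): t_4 = 4.51 × 0.17 / 2.883e-05 = 26592 d
Total t = Σ t_i = 1.744e+05 days = 477.6 years.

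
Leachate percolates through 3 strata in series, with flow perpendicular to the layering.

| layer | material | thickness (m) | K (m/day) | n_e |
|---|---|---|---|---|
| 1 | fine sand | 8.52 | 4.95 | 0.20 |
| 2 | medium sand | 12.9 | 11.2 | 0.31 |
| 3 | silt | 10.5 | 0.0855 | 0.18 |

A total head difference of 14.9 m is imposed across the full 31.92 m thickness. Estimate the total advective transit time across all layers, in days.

64.0

With flow normal to the layers, continuity requires the same specific discharge q through every layer.
Σ(b_i/K_i) = 8.52/4.95 + 12.9/11.2 + 10.5/0.0855 = 125.7 d.
q = Δh / Σ(b_i/K_i) = 14.9 / 125.7 = 0.1186 m/day.
In each layer the seepage velocity is v_i = q/n_i, so the layer transit time is t_i = b_i·n_i / q:
  layer 1 (fine sand): t_1 = 8.52 × 0.20 / 0.1186 = 14.37 d
  layer 2 (medium sand): t_2 = 12.9 × 0.31 / 0.1186 = 33.73 d
  layer 3 (silt): t_3 = 10.5 × 0.18 / 0.1186 = 15.94 d
Total t = Σ t_i = 64.05 days.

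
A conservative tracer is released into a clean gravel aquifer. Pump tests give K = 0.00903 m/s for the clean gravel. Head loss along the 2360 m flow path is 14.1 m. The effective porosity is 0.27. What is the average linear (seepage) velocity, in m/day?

17.3

Convert K: 0.00903 m/s × 86400 = 780.2 m/day.
Hydraulic gradient i = Δh / L = 14.1 / 2360 = 0.005975.
Darcy flux q = K · i = 780.2 × 0.005975 = 4.661 m/day.
Seepage velocity v = q / n_e = 4.661 / 0.27 = 17.26 m/day.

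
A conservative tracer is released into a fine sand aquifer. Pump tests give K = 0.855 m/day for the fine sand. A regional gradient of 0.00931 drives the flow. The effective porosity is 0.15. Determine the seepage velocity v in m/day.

0.0531

Hydraulic gradient i = 0.00931.
Darcy flux q = K · i = 0.8550 × 0.009310 = 0.007960 m/day.
Seepage velocity v = q / n_e = 0.007960 / 0.15 = 0.05307 m/day.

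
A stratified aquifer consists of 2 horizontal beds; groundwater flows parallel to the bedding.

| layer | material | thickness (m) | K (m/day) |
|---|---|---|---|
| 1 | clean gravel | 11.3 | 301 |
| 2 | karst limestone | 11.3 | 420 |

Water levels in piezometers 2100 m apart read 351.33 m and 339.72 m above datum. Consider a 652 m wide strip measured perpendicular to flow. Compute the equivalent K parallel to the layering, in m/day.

Flow is parallel to layering, so each bed carries its own Darcy discharge and the transmissivities add.
Σ(K_i·b_i) = 301×11.3 + 420×11.3 = 8147 m²/day.
Total thickness b = 22.60 m, so K_eq = Σ(K_i·b_i)/b = 360.5 m/day.

360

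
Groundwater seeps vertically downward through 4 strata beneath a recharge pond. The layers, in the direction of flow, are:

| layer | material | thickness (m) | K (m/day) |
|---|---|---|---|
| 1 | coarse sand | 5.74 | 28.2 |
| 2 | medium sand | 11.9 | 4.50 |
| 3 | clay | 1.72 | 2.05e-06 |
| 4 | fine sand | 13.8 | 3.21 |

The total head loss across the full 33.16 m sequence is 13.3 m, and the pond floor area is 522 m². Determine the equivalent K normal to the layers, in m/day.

3.95e-05

Flow is perpendicular to layering, so the layers act in series and the equivalent K is the thickness-weighted harmonic mean.
Total thickness L = 5.74 + 11.9 + 1.72 + 13.8 = 33.16 m.
Σ(b_i/K_i) = 5.74/28.2 + 11.9/4.50 + 1.72/2.05e-06 + 13.8/3.21 = 8.390e+05 d.
K_eq = L / Σ(b_i/K_i) = 33.16 / 8.390e+05 = 3.952e-05 m/day.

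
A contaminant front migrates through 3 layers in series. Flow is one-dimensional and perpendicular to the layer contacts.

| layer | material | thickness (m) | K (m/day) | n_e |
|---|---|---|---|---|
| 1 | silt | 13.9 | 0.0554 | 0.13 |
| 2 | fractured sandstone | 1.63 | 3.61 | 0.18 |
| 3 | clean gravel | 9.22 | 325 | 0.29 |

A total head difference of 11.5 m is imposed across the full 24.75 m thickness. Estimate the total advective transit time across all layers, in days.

With flow normal to the layers, continuity requires the same specific discharge q through every layer.
Σ(b_i/K_i) = 13.9/0.0554 + 1.63/3.61 + 9.22/325 = 251.4 d.
q = Δh / Σ(b_i/K_i) = 11.5 / 251.4 = 0.04575 m/day.
In each layer the seepage velocity is v_i = q/n_i, so the layer transit time is t_i = b_i·n_i / q:
  layer 1 (silt): t_1 = 13.9 × 0.13 / 0.04575 = 39.50 d
  layer 2 (fractured sandstone): t_2 = 1.63 × 0.18 / 0.04575 = 6.414 d
  layer 3 (clean gravel): t_3 = 9.22 × 0.29 / 0.04575 = 58.45 d
Total t = Σ t_i = 104.4 days.

104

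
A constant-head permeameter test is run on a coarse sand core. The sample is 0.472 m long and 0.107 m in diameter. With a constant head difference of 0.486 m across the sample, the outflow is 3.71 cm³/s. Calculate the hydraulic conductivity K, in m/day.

34.6

Cross-sectional area A = π·(d/2)² = π × (0.107/2)² = 0.008992 m².
Convert discharge: 3.71 cm³/s = 3.710e-06 m³/s.
Darcy's law rearranged: K = Q·L / (A·Δh) = 3.710e-06 × 0.472 / (0.008992 × 0.486) = 0.0004007 m/s = 34.62 m/day.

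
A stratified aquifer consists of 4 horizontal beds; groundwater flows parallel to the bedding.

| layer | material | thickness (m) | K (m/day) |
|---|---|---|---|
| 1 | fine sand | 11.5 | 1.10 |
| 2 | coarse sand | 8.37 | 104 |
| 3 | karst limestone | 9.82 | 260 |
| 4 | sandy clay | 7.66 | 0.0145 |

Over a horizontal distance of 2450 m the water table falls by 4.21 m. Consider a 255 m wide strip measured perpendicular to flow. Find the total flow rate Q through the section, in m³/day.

1510

Flow is parallel to layering, so each bed carries its own Darcy discharge and the transmissivities add.
Σ(K_i·b_i) = 1.10×11.5 + 104×8.37 + 260×9.82 + 0.0145×7.66 = 3436 m²/day.
Hydraulic gradient i = Δh / L = 4.21 / 2450 = 0.001718.
Q = Σ(K_i·b_i) · W · i = 3436 × 255 × 0.001718 = 1506 m³/day.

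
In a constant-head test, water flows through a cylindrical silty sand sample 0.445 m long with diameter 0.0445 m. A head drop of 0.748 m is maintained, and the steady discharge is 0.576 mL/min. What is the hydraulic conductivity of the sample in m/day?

0.317

Cross-sectional area A = π·(d/2)² = π × (0.0445/2)² = 0.001555 m².
Convert discharge: 0.576 mL/min = 9.600e-09 m³/s.
Darcy's law rearranged: K = Q·L / (A·Δh) = 9.600e-09 × 0.445 / (0.001555 × 0.748) = 3.672e-06 m/s = 0.3173 m/day.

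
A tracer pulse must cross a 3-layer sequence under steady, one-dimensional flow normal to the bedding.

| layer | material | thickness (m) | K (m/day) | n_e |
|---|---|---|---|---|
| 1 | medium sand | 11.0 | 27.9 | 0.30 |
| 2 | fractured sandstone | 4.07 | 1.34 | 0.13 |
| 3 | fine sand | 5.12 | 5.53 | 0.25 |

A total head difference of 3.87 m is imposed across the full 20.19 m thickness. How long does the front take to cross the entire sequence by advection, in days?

5.75

With flow normal to the layers, continuity requires the same specific discharge q through every layer.
Σ(b_i/K_i) = 11.0/27.9 + 4.07/1.34 + 5.12/5.53 = 4.357 d.
q = Δh / Σ(b_i/K_i) = 3.87 / 4.357 = 0.8881 m/day.
In each layer the seepage velocity is v_i = q/n_i, so the layer transit time is t_i = b_i·n_i / q:
  layer 1 (medium sand): t_1 = 11.0 × 0.30 / 0.8881 = 3.716 d
  layer 2 (fractured sandstone): t_2 = 4.07 × 0.13 / 0.8881 = 0.5957 d
  layer 3 (fine sand): t_3 = 5.12 × 0.25 / 0.8881 = 1.441 d
Total t = Σ t_i = 5.753 days.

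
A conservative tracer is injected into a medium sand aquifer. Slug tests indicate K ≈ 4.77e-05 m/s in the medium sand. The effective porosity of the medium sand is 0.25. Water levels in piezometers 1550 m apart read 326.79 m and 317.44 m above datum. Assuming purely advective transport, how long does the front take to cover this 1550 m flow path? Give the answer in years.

42.7

Convert K: 4.77e-05 m/s × 86400 = 4.121 m/day.
Hydraulic gradient i = (326.79 − 317.44) / 1550 = 9.35 / 1550 = 0.006032.
Darcy flux q = K · i = 4.121 × 0.006032 = 0.02486 m/day.
Seepage velocity v = q / n_e = 0.02486 / 0.25 = 0.09944 m/day.
Travel time t = L / v = 1550 / 0.09944 = 15587 days = 42.67 years.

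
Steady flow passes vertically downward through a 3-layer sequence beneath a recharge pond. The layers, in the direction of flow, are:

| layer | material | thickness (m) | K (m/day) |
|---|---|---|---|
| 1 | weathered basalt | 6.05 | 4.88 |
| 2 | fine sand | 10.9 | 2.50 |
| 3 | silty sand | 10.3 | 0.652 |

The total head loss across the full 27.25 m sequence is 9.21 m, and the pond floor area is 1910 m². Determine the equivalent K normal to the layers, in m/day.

Flow is perpendicular to layering, so the layers act in series and the equivalent K is the thickness-weighted harmonic mean.
Total thickness L = 6.05 + 10.9 + 10.3 = 27.25 m.
Σ(b_i/K_i) = 6.05/4.88 + 10.9/2.50 + 10.3/0.652 = 21.40 d.
K_eq = L / Σ(b_i/K_i) = 27.25 / 21.40 = 1.274 m/day.

1.27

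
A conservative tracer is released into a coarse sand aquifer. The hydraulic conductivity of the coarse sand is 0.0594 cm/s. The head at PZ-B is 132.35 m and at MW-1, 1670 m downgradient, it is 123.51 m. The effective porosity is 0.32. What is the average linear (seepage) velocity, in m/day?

0.849

Convert K: 0.0594 cm/s × 864 = 51.32 m/day.
Hydraulic gradient i = (132.35 − 123.51) / 1670 = 8.84 / 1670 = 0.005293.
Darcy flux q = K · i = 51.32 × 0.005293 = 0.2717 m/day.
Seepage velocity v = q / n_e = 0.2717 / 0.32 = 0.8490 m/day.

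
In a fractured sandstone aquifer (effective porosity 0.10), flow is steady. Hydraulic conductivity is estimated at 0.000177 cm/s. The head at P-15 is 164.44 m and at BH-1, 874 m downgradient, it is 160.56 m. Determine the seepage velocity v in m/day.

0.00679

Convert K: 0.000177 cm/s × 864 = 0.1529 m/day.
Hydraulic gradient i = (164.44 − 160.56) / 874 = 3.88 / 874 = 0.004439.
Darcy flux q = K · i = 0.1529 × 0.004439 = 0.0006789 m/day.
Seepage velocity v = q / n_e = 0.0006789 / 0.10 = 0.006789 m/day.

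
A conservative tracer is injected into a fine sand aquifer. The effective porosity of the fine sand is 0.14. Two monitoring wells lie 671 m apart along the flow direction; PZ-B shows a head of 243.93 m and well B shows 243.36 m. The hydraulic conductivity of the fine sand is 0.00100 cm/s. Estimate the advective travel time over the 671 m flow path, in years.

Convert K: 0.00100 cm/s × 864 = 0.8640 m/day.
Hydraulic gradient i = (243.93 − 243.36) / 671 = 0.57 / 671 = 0.0008495.
Darcy flux q = K · i = 0.8640 × 0.0008495 = 0.0007339 m/day.
Seepage velocity v = q / n_e = 0.0007339 / 0.14 = 0.005242 m/day.
Travel time t = L / v = 671 / 0.005242 = 1.280e+05 days = 350.4 years.

350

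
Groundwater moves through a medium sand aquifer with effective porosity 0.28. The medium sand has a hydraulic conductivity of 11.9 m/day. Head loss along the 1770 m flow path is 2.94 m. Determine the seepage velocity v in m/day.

Hydraulic gradient i = Δh / L = 2.94 / 1770 = 0.001661.
Darcy flux q = K · i = 11.90 × 0.001661 = 0.01977 m/day.
Seepage velocity v = q / n_e = 0.01977 / 0.28 = 0.07059 m/day.

0.0706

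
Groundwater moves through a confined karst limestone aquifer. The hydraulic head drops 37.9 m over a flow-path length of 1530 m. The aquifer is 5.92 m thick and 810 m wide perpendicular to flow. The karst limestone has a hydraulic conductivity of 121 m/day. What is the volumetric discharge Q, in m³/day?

14400

Cross-sectional area A = 810 × 5.92 = 4795 m².
Hydraulic gradient i = Δh / L = 37.9 / 1530 = 0.02477.
Darcy's law: Q = K · A · i = 121.0 × 4795 × 0.02477 = 14373 m³/day.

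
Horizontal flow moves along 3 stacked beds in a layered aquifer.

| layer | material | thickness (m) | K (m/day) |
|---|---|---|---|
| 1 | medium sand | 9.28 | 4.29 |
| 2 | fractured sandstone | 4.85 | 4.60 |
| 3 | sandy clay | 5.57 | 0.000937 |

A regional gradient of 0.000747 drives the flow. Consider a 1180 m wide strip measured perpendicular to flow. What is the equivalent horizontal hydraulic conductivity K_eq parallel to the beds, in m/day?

Flow is parallel to layering, so each bed carries its own Darcy discharge and the transmissivities add.
Σ(K_i·b_i) = 4.29×9.28 + 4.60×4.85 + 0.000937×5.57 = 62.13 m²/day.
Total thickness b = 19.70 m, so K_eq = Σ(K_i·b_i)/b = 3.154 m/day.

3.15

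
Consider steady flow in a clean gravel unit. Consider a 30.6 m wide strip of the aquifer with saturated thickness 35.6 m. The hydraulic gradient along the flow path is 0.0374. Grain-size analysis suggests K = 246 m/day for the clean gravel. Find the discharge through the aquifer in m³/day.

10000

Cross-sectional area A = 30.6 × 35.6 = 1089 m².
Hydraulic gradient i = 0.0374.
Darcy's law: Q = K · A · i = 246.0 × 1089 × 0.03740 = 10023 m³/day.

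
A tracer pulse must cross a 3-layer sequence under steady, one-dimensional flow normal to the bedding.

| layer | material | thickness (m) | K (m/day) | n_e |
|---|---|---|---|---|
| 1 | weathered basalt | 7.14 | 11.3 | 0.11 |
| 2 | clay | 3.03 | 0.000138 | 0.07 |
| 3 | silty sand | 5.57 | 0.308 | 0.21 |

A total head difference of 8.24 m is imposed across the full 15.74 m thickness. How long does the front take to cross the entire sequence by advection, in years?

With flow normal to the layers, continuity requires the same specific discharge q through every layer.
Σ(b_i/K_i) = 7.14/11.3 + 3.03/0.000138 + 5.57/0.308 = 21975 d.
q = Δh / Σ(b_i/K_i) = 8.24 / 21975 = 0.0003750 m/day.
In each layer the seepage velocity is v_i = q/n_i, so the layer transit time is t_i = b_i·n_i / q:
  layer 1 (weathered basalt): t_1 = 7.14 × 0.11 / 0.0003750 = 2095 d
  layer 2 (clay): t_2 = 3.03 × 0.07 / 0.0003750 = 565.6 d
  layer 3 (silty sand): t_3 = 5.57 × 0.21 / 0.0003750 = 3119 d
Total t = Σ t_i = 5780 days = 15.82 years.

15.8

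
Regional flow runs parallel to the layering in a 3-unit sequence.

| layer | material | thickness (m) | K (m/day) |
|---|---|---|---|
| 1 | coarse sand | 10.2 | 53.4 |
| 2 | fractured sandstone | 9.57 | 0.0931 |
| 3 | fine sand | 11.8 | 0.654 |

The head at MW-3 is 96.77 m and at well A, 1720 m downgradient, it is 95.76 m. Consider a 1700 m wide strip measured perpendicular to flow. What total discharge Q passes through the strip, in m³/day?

552

Flow is parallel to layering, so each bed carries its own Darcy discharge and the transmissivities add.
Σ(K_i·b_i) = 53.4×10.2 + 0.0931×9.57 + 0.654×11.8 = 553.3 m²/day.
Hydraulic gradient i = (96.77 − 95.76) / 1720 = 1.01 / 1720 = 0.0005872.
Q = Σ(K_i·b_i) · W · i = 553.3 × 1700 × 0.0005872 = 552.3 m³/day.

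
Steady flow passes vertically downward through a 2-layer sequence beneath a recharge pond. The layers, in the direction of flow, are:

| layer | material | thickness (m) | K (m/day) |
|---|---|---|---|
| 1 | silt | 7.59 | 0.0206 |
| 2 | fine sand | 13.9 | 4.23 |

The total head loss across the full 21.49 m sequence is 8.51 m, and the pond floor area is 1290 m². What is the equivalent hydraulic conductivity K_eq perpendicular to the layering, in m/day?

Flow is perpendicular to layering, so the layers act in series and the equivalent K is the thickness-weighted harmonic mean.
Total thickness L = 7.59 + 13.9 = 21.49 m.
Σ(b_i/K_i) = 7.59/0.0206 + 13.9/4.23 = 371.7 d.
K_eq = L / Σ(b_i/K_i) = 21.49 / 371.7 = 0.05781 m/day.

0.0578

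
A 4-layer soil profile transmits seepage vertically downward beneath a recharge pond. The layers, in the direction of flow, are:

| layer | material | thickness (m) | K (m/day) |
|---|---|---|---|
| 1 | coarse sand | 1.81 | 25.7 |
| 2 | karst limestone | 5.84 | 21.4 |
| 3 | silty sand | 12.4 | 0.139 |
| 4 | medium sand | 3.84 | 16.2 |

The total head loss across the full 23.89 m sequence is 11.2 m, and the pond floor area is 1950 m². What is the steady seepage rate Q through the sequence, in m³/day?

Flow is perpendicular to layering, so the layers act in series and the equivalent K is the thickness-weighted harmonic mean.
Total thickness L = 1.81 + 5.84 + 12.4 + 3.84 = 23.89 m.
Σ(b_i/K_i) = 1.81/25.7 + 5.84/21.4 + 12.4/0.139 + 3.84/16.2 = 89.79 d.
K_eq = L / Σ(b_i/K_i) = 23.89 / 89.79 = 0.2661 m/day.
Q = K_eq · A · (Δh/L) = 0.2661 × 1950 × (11.2/23.89) = 243.2 m³/day.

243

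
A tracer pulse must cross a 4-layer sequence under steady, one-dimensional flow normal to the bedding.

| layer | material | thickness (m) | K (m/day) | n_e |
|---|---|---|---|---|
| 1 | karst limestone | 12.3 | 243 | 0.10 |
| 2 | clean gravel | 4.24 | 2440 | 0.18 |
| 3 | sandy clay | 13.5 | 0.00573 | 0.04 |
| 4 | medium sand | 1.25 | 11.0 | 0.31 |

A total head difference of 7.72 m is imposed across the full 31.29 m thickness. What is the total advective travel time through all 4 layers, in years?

2.44

With flow normal to the layers, continuity requires the same specific discharge q through every layer.
Σ(b_i/K_i) = 12.3/243 + 4.24/2440 + 13.5/0.00573 + 1.25/11.0 = 2356 d.
q = Δh / Σ(b_i/K_i) = 7.72 / 2356 = 0.003276 m/day.
In each layer the seepage velocity is v_i = q/n_i, so the layer transit time is t_i = b_i·n_i / q:
  layer 1 (karst limestone): t_1 = 12.3 × 0.10 / 0.003276 = 375.4 d
  layer 2 (clean gravel): t_2 = 4.24 × 0.18 / 0.003276 = 232.9 d
  layer 3 (sandy clay): t_3 = 13.5 × 0.04 / 0.003276 = 164.8 d
  layer 4 (medium sand): t_4 = 1.25 × 0.31 / 0.003276 = 118.3 d
Total t = Σ t_i = 891.4 days = 2.441 years.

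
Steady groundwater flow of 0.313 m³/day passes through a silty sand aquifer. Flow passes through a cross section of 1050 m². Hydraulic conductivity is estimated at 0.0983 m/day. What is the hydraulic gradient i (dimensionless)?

From Q = K·A·i, i = Q / (K·A) = 0.313 / (0.09830 × 1050) = 0.003033.

0.00303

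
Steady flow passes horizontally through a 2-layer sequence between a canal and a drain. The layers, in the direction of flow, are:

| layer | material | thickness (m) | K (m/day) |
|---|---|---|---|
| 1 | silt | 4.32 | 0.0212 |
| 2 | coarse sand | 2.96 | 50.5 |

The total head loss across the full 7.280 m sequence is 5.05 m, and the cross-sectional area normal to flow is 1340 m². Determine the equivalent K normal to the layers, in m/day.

0.0357

Flow is perpendicular to layering, so the layers act in series and the equivalent K is the thickness-weighted harmonic mean.
Total thickness L = 4.32 + 2.96 = 7.280 m.
Σ(b_i/K_i) = 4.32/0.0212 + 2.96/50.5 = 203.8 d.
K_eq = L / Σ(b_i/K_i) = 7.280 / 203.8 = 0.03572 m/day.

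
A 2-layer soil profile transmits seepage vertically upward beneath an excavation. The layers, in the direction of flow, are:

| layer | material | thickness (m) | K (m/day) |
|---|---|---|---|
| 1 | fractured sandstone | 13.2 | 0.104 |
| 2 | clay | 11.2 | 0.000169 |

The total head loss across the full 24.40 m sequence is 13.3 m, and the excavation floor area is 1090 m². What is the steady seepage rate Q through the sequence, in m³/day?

0.218

Flow is perpendicular to layering, so the layers act in series and the equivalent K is the thickness-weighted harmonic mean.
Total thickness L = 13.2 + 11.2 = 24.40 m.
Σ(b_i/K_i) = 13.2/0.104 + 11.2/0.000169 = 66399 d.
K_eq = L / Σ(b_i/K_i) = 24.40 / 66399 = 0.0003675 m/day.
Q = K_eq · A · (Δh/L) = 0.0003675 × 1090 × (13.3/24.40) = 0.2183 m³/day.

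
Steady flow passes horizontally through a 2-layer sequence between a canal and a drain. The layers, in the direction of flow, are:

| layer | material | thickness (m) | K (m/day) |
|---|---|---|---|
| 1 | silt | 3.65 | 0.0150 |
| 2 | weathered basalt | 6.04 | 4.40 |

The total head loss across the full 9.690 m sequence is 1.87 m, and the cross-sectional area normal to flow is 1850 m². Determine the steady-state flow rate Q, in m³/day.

14.1

Flow is perpendicular to layering, so the layers act in series and the equivalent K is the thickness-weighted harmonic mean.
Total thickness L = 3.65 + 6.04 = 9.690 m.
Σ(b_i/K_i) = 3.65/0.0150 + 6.04/4.40 = 244.7 d.
K_eq = L / Σ(b_i/K_i) = 9.690 / 244.7 = 0.03960 m/day.
Q = K_eq · A · (Δh/L) = 0.03960 × 1850 × (1.87/9.690) = 14.14 m³/day.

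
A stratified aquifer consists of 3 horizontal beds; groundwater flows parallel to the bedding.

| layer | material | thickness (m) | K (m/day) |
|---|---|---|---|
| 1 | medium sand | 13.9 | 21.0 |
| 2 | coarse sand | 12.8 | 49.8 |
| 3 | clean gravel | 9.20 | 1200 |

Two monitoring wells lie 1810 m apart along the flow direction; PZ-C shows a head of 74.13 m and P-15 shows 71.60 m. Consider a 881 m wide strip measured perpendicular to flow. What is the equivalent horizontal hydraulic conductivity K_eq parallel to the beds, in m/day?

Flow is parallel to layering, so each bed carries its own Darcy discharge and the transmissivities add.
Σ(K_i·b_i) = 21.0×13.9 + 49.8×12.8 + 1200×9.20 = 11969 m²/day.
Total thickness b = 35.90 m, so K_eq = Σ(K_i·b_i)/b = 333.4 m/day.

333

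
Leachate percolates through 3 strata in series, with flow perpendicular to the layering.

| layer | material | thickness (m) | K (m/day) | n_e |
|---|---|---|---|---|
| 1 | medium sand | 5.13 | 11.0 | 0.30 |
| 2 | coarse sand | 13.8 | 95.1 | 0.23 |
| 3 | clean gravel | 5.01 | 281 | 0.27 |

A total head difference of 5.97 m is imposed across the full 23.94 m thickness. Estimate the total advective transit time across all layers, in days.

With flow normal to the layers, continuity requires the same specific discharge q through every layer.
Σ(b_i/K_i) = 5.13/11.0 + 13.8/95.1 + 5.01/281 = 0.6293 d.
q = Δh / Σ(b_i/K_i) = 5.97 / 0.6293 = 9.487 m/day.
In each layer the seepage velocity is v_i = q/n_i, so the layer transit time is t_i = b_i·n_i / q:
  layer 1 (medium sand): t_1 = 5.13 × 0.30 / 9.487 = 0.1622 d
  layer 2 (coarse sand): t_2 = 13.8 × 0.23 / 9.487 = 0.3346 d
  layer 3 (clean gravel): t_3 = 5.01 × 0.27 / 9.487 = 0.1426 d
Total t = Σ t_i = 0.6394 days.

0.639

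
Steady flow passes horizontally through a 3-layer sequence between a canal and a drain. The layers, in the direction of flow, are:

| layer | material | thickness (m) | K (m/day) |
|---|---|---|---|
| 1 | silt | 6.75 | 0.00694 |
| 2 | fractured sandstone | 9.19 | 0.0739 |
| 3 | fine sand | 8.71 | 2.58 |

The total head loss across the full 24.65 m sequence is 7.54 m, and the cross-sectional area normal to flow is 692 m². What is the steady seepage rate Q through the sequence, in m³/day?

Flow is perpendicular to layering, so the layers act in series and the equivalent K is the thickness-weighted harmonic mean.
Total thickness L = 6.75 + 9.19 + 8.71 = 24.65 m.
Σ(b_i/K_i) = 6.75/0.00694 + 9.19/0.0739 + 8.71/2.58 = 1100 d.
K_eq = L / Σ(b_i/K_i) = 24.65 / 1100 = 0.02240 m/day.
Q = K_eq · A · (Δh/L) = 0.02240 × 692 × (7.54/24.65) = 4.742 m³/day.

4.74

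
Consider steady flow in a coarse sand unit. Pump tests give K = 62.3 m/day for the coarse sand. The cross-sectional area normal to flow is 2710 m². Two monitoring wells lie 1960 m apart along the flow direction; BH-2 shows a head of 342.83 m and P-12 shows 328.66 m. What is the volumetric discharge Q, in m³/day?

1220

Hydraulic gradient i = (342.83 − 328.66) / 1960 = 14.17 / 1960 = 0.007230.
Darcy's law: Q = K · A · i = 62.30 × 2710 × 0.007230 = 1221 m³/day.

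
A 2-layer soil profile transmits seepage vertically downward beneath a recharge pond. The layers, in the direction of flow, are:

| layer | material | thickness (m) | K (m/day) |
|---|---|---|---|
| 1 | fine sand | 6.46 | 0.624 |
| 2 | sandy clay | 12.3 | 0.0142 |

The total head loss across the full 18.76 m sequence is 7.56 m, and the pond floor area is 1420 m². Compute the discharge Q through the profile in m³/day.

12.2

Flow is perpendicular to layering, so the layers act in series and the equivalent K is the thickness-weighted harmonic mean.
Total thickness L = 6.46 + 12.3 = 18.76 m.
Σ(b_i/K_i) = 6.46/0.624 + 12.3/0.0142 = 876.5 d.
K_eq = L / Σ(b_i/K_i) = 18.76 / 876.5 = 0.02140 m/day.
Q = K_eq · A · (Δh/L) = 0.02140 × 1420 × (7.56/18.76) = 12.25 m³/day.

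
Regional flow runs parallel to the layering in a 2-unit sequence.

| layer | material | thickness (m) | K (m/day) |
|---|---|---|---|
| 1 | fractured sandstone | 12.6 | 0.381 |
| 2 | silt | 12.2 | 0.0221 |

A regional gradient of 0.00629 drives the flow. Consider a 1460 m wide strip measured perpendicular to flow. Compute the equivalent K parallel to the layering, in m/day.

0.204

Flow is parallel to layering, so each bed carries its own Darcy discharge and the transmissivities add.
Σ(K_i·b_i) = 0.381×12.6 + 0.0221×12.2 = 5.070 m²/day.
Total thickness b = 24.80 m, so K_eq = Σ(K_i·b_i)/b = 0.2044 m/day.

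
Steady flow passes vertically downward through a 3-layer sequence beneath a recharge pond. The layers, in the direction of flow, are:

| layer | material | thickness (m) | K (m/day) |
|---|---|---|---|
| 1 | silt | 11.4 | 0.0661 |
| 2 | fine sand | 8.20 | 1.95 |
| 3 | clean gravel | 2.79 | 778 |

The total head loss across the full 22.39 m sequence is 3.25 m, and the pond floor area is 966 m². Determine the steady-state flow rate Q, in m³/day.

Flow is perpendicular to layering, so the layers act in series and the equivalent K is the thickness-weighted harmonic mean.
Total thickness L = 11.4 + 8.20 + 2.79 = 22.39 m.
Σ(b_i/K_i) = 11.4/0.0661 + 8.20/1.95 + 2.79/778 = 176.7 d.
K_eq = L / Σ(b_i/K_i) = 22.39 / 176.7 = 0.1267 m/day.
Q = K_eq · A · (Δh/L) = 0.1267 × 966 × (3.25/22.39) = 17.77 m³/day.

17.8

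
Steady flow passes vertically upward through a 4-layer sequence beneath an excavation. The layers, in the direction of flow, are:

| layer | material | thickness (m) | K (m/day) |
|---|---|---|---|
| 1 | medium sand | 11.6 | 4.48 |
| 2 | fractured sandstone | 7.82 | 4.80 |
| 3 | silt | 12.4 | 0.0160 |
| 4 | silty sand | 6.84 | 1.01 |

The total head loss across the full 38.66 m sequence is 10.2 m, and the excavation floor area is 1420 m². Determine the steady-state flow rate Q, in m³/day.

Flow is perpendicular to layering, so the layers act in series and the equivalent K is the thickness-weighted harmonic mean.
Total thickness L = 11.6 + 7.82 + 12.4 + 6.84 = 38.66 m.
Σ(b_i/K_i) = 11.6/4.48 + 7.82/4.80 + 12.4/0.0160 + 6.84/1.01 = 786.0 d.
K_eq = L / Σ(b_i/K_i) = 38.66 / 786.0 = 0.04919 m/day.
Q = K_eq · A · (Δh/L) = 0.04919 × 1420 × (10.2/38.66) = 18.43 m³/day.

18.4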